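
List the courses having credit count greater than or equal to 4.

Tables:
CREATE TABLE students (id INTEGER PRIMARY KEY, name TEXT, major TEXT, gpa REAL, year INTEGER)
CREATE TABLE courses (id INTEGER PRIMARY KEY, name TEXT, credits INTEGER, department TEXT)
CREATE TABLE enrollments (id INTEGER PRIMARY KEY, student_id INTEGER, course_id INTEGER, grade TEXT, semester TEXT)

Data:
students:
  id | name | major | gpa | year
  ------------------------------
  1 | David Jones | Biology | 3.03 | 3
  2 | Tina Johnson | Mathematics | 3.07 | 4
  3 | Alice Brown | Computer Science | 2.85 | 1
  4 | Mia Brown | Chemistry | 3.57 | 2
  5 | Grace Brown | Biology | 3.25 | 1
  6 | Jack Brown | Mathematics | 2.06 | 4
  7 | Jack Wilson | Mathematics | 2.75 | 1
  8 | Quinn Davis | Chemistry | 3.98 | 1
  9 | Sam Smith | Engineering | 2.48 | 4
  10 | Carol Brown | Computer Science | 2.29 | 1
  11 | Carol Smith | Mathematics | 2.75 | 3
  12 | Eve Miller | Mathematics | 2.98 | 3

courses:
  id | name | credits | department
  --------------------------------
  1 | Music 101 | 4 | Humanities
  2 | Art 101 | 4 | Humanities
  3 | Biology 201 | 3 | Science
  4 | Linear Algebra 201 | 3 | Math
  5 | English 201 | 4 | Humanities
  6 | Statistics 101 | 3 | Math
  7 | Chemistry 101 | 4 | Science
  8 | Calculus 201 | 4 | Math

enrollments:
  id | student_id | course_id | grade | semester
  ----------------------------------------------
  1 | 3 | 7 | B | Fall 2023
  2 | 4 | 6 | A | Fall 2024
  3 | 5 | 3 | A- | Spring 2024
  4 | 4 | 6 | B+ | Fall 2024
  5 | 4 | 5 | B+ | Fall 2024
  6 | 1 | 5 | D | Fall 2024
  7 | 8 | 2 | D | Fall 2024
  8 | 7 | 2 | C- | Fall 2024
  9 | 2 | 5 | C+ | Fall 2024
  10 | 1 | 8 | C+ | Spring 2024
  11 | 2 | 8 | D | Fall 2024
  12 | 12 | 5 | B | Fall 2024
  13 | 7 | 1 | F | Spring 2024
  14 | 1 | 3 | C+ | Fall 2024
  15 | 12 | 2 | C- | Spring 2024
SELECT name, credits FROM courses WHERE credits >= 4

Execution result:
name | credits
Music 101 | 4
Art 101 | 4
English 201 | 4
Chemistry 101 | 4
Calculus 201 | 4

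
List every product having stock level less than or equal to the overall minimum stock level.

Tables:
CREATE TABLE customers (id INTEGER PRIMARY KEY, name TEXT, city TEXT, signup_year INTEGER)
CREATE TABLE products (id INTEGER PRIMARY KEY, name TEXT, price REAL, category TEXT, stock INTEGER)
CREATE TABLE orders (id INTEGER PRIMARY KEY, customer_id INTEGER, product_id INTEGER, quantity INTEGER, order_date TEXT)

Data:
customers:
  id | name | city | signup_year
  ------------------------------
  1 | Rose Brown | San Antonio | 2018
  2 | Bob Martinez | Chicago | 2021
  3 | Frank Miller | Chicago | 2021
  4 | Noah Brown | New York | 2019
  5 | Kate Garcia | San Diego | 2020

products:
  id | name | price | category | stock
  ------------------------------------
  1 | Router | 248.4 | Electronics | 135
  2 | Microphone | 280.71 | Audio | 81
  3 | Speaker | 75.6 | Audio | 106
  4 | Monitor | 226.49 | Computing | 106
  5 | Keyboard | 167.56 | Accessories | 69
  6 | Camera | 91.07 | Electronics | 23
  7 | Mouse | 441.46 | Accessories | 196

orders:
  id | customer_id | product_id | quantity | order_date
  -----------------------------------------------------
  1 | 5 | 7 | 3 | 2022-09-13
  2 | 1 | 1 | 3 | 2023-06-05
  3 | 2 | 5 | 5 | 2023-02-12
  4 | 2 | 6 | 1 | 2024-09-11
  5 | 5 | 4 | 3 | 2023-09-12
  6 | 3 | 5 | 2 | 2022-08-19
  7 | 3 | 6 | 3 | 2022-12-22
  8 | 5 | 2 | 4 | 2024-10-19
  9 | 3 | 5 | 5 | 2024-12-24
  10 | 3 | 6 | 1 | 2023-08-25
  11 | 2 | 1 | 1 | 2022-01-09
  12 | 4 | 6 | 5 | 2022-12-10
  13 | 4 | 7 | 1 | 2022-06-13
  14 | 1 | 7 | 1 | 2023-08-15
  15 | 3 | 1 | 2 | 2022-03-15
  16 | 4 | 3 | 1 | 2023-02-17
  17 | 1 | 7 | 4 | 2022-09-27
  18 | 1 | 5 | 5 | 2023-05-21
SELECT name, stock FROM products WHERE stock <= (SELECT MIN(stock) FROM products)

Execution result:
name | stock
Camera | 23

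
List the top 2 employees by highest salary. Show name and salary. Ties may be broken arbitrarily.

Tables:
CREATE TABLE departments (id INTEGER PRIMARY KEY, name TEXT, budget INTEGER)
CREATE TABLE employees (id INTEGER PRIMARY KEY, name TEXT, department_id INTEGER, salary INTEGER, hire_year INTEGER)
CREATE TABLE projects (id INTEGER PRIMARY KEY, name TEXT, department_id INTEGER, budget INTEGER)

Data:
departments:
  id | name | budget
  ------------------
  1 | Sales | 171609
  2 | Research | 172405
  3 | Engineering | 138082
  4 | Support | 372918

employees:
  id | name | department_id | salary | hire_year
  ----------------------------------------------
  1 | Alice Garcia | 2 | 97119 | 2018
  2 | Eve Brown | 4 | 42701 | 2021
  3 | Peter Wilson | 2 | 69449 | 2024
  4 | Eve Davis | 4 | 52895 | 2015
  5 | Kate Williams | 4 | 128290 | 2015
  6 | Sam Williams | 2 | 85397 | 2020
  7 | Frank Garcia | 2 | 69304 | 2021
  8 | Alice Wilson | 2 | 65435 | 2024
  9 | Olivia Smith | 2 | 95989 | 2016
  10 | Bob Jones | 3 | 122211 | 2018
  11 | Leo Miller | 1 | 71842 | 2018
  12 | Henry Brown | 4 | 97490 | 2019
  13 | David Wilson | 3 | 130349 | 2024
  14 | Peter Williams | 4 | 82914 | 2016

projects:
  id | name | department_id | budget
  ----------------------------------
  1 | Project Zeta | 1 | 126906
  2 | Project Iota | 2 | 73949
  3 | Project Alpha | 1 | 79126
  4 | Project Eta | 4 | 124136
SELECT name, salary FROM employees ORDER BY salary DESC LIMIT 2

Execution result:
name | salary
David Wilson | 130349
Kate Williams | 128290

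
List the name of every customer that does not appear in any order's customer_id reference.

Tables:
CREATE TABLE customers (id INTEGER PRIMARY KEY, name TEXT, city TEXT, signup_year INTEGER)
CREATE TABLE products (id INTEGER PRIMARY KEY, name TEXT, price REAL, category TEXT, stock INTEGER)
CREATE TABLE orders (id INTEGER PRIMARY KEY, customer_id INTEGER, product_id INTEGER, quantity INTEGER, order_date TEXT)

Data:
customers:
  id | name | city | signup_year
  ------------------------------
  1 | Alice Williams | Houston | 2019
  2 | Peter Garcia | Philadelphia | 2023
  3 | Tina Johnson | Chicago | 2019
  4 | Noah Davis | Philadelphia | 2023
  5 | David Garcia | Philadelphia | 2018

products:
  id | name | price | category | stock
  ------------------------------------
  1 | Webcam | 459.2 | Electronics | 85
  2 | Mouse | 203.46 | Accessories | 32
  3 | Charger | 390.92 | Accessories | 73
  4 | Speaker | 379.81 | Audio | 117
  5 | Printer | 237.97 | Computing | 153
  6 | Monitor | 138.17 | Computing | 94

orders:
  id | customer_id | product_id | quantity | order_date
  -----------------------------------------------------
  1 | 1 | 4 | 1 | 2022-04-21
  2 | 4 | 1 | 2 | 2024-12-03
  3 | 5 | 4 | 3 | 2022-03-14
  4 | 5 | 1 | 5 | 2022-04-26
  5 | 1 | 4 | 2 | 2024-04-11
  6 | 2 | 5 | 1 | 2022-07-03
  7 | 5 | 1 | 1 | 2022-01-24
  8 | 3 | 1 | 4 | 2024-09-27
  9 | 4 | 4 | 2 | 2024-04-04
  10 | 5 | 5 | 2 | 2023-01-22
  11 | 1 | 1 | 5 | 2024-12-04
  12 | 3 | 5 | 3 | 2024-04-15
SELECT p.name FROM customers p LEFT JOIN orders c ON c.customer_id = p.id WHERE c.id IS NULL

Execution result:
(no rows)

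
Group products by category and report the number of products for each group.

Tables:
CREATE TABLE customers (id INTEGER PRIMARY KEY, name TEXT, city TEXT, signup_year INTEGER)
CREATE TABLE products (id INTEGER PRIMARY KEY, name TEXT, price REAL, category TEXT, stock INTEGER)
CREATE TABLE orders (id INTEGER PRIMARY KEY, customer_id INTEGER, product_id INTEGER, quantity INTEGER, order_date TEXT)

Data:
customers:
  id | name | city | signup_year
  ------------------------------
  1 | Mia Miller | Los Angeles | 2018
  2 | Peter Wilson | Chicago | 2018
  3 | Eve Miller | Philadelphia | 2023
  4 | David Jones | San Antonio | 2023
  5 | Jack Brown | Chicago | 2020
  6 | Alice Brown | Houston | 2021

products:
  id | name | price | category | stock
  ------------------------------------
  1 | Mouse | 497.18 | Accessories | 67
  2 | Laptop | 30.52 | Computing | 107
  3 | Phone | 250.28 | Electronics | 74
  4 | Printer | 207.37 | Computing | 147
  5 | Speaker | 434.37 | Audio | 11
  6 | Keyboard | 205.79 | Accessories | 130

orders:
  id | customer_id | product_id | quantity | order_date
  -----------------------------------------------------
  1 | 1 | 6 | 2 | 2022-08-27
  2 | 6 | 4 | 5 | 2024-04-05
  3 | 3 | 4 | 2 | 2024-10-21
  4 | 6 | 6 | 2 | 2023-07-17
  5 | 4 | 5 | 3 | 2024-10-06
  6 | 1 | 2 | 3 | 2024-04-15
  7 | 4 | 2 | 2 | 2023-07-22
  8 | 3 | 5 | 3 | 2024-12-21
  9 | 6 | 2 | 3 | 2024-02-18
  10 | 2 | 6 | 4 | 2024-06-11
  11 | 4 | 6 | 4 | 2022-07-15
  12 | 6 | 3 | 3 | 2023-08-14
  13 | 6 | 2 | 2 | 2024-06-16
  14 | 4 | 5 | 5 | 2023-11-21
SELECT category, COUNT(*) AS n FROM products GROUP BY category

Execution result:
category | n
Accessories | 2
Audio | 1
Computing | 2
Electronics | 1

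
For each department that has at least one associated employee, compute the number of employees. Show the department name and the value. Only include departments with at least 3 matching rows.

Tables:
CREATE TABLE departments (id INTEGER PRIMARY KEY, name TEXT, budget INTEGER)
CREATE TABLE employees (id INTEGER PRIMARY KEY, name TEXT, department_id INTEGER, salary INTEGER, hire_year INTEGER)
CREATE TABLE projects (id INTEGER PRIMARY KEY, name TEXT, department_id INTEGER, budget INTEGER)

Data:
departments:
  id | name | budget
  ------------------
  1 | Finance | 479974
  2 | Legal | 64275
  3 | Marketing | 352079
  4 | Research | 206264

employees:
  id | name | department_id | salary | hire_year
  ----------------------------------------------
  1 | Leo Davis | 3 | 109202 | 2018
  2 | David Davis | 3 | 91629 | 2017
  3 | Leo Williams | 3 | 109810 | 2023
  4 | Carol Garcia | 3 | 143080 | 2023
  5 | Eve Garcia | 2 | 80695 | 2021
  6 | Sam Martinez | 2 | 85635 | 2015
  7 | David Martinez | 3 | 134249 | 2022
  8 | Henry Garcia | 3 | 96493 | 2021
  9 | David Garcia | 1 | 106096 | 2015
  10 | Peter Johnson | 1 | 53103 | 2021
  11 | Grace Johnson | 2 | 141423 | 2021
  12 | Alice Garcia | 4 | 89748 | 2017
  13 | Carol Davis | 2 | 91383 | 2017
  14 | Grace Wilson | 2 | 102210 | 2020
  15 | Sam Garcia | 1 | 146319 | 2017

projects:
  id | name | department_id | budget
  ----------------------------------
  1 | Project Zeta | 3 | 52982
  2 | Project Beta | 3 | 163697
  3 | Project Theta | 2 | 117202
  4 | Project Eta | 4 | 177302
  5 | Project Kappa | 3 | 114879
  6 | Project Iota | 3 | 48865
SELECT p.name, COUNT(*) AS n FROM employees c JOIN departments p ON c.department_id = p.id GROUP BY p.id, p.name HAVING COUNT(*) >= 3

Execution result:
name | n
Finance | 3
Legal | 5
Marketing | 6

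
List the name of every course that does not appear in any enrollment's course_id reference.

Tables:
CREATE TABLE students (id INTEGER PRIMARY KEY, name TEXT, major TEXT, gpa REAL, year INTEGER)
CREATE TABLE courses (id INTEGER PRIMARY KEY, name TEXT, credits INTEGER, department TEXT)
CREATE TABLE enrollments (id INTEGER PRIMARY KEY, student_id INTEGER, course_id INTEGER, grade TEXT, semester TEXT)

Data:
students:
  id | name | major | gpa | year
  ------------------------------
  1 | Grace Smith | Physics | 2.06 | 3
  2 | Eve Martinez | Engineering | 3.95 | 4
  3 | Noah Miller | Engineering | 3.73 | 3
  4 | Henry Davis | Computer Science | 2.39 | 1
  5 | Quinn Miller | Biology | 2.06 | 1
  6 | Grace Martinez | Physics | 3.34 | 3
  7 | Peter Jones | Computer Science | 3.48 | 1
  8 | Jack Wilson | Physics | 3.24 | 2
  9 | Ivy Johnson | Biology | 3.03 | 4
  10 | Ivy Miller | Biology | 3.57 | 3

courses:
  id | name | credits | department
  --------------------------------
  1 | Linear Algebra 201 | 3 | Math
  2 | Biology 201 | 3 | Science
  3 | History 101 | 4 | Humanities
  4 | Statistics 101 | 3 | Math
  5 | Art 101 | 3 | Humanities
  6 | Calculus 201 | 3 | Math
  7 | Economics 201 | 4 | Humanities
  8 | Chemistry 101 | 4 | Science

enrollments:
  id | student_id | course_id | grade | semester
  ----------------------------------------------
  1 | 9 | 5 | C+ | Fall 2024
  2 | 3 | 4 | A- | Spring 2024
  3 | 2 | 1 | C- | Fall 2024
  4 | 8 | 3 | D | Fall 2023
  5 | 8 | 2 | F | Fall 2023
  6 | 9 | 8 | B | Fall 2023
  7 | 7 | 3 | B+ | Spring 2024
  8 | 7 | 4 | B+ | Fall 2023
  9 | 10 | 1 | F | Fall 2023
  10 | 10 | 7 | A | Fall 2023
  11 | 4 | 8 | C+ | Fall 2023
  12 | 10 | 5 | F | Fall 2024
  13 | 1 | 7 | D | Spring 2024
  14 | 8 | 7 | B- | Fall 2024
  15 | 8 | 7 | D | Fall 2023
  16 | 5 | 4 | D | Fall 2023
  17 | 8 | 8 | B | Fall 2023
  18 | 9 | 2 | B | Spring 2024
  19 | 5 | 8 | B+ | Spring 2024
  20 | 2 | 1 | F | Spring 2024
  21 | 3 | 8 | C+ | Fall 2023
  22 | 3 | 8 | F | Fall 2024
SELECT p.name FROM courses p LEFT JOIN enrollments c ON c.course_id = p.id WHERE c.id IS NULL

Execution result:
Calculus 201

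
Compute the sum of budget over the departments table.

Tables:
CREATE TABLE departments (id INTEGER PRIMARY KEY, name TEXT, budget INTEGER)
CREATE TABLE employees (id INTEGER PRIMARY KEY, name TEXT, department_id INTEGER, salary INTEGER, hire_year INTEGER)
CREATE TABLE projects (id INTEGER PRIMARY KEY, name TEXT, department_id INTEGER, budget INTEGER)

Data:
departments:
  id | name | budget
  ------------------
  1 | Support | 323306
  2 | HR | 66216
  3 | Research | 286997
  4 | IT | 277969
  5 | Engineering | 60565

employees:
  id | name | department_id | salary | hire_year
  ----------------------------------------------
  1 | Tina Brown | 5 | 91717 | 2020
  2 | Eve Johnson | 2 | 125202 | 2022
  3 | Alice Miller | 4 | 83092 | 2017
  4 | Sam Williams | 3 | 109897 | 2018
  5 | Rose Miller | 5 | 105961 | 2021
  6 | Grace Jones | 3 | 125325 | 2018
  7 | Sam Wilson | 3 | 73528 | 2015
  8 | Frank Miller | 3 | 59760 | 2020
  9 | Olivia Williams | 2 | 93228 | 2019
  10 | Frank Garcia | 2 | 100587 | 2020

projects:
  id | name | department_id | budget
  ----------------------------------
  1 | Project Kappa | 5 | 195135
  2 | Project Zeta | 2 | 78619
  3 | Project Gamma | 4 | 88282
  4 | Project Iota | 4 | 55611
SELECT SUM(budget) FROM departments

Execution result:
1015053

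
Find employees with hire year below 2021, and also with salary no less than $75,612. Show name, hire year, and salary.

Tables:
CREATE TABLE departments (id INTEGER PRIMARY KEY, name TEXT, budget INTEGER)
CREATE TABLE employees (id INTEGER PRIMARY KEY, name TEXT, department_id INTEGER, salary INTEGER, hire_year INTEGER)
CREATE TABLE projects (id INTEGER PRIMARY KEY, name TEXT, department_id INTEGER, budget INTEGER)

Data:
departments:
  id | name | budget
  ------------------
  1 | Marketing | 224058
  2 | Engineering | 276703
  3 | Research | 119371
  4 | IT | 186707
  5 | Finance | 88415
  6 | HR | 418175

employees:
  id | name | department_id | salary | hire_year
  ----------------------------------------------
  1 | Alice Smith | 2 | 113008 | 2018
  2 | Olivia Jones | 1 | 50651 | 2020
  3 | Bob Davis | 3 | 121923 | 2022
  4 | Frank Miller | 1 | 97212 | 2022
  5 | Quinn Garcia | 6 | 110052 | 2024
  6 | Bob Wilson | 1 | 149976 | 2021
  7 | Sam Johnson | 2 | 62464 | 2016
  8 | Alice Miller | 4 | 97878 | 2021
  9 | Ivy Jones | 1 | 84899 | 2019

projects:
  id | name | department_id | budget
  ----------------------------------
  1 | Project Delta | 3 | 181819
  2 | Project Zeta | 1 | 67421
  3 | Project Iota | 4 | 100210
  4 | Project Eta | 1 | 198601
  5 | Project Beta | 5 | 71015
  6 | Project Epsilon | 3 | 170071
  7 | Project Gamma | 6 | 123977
SELECT name, hire_year, salary FROM employees WHERE hire_year < 2021 AND salary >= 75612

Execution result:
name | hire_year | salary
Alice Smith | 2018 | 113008
Ivy Jones | 2019 | 84899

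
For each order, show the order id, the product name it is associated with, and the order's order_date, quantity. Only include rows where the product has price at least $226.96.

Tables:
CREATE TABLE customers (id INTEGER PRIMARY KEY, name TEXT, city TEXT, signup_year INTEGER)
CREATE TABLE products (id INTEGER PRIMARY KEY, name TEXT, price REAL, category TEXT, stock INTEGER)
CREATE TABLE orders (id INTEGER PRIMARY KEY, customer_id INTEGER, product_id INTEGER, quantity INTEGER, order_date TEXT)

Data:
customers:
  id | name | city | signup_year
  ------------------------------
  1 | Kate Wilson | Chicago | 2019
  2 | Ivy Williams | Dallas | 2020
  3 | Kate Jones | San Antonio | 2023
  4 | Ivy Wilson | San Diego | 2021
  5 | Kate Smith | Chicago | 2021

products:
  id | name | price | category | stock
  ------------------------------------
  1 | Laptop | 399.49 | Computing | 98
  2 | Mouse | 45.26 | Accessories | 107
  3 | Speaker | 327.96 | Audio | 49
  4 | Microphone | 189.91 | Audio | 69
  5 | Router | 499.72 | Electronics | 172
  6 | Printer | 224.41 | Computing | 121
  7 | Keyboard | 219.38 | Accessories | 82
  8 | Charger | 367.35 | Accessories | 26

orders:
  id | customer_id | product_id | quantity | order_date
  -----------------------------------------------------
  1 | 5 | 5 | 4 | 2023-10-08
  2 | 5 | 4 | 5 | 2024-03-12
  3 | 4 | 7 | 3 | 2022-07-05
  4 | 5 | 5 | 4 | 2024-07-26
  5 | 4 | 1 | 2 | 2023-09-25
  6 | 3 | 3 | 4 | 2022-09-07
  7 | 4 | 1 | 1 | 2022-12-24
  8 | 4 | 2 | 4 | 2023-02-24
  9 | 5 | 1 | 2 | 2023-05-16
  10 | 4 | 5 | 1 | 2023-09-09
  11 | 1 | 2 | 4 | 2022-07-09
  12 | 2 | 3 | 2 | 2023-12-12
SELECT c.id, p.name AS product, c.order_date, c.quantity FROM orders c JOIN products p ON c.product_id = p.id WHERE p.price >= 226.96

Execution result:
id | product | order_date | quantity
1 | Router | 2023-10-08 | 4
4 | Router | 2024-07-26 | 4
5 | Laptop | 2023-09-25 | 2
6 | Speaker | 2022-09-07 | 4
7 | Laptop | 2022-12-24 | 1
9 | Laptop | 2023-05-16 | 2
10 | Router | 2023-09-09 | 1
12 | Speaker | 2023-12-12 | 2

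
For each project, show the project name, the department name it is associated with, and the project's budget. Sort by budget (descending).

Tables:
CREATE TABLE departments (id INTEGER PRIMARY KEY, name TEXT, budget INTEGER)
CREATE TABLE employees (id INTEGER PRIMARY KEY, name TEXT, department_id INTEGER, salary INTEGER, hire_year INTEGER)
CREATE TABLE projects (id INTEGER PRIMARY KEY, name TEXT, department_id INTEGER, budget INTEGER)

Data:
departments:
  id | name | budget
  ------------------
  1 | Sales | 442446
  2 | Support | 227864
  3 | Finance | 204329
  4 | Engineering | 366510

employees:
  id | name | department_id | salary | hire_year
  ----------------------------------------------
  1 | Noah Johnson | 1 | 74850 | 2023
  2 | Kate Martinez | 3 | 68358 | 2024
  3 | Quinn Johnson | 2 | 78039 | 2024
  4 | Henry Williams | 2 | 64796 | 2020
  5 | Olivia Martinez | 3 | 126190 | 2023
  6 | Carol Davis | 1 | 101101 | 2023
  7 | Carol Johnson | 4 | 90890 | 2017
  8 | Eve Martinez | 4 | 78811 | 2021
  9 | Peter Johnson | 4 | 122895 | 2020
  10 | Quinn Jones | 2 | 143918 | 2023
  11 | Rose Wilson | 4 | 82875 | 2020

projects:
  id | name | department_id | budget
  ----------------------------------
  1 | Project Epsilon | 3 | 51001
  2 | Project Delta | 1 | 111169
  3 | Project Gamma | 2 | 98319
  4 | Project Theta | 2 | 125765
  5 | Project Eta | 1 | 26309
SELECT c.name, p.name AS department, c.budget FROM projects c JOIN departments p ON c.department_id = p.id ORDER BY c.budget DESC

Execution result:
name | department | budget
Project Theta | Support | 125765
Project Delta | Sales | 111169
Project Gamma | Support | 98319
Project Epsilon | Finance | 51001
Project Eta | Sales | 26309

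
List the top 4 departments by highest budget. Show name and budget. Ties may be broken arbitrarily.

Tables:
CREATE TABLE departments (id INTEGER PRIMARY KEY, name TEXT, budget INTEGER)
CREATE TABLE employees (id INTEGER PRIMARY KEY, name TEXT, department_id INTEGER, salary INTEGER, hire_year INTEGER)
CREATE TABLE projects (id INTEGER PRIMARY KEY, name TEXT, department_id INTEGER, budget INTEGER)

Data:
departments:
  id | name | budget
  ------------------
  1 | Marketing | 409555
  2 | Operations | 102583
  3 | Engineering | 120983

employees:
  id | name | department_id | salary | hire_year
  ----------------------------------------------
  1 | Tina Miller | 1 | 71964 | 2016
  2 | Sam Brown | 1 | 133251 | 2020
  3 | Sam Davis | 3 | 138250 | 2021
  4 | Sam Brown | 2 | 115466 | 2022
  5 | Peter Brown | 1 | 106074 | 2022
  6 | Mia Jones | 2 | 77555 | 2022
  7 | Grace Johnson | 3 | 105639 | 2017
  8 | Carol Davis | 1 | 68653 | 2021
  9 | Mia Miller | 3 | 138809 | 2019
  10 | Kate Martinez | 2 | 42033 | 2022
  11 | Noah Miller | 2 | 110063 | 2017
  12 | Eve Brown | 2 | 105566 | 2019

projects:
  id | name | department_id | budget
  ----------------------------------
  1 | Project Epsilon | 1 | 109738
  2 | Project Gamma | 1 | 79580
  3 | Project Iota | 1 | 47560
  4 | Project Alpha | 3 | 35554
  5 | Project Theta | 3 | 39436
SELECT name, budget FROM departments ORDER BY budget DESC LIMIT 4

Execution result:
name | budget
Marketing | 409555
Engineering | 120983
Operations | 102583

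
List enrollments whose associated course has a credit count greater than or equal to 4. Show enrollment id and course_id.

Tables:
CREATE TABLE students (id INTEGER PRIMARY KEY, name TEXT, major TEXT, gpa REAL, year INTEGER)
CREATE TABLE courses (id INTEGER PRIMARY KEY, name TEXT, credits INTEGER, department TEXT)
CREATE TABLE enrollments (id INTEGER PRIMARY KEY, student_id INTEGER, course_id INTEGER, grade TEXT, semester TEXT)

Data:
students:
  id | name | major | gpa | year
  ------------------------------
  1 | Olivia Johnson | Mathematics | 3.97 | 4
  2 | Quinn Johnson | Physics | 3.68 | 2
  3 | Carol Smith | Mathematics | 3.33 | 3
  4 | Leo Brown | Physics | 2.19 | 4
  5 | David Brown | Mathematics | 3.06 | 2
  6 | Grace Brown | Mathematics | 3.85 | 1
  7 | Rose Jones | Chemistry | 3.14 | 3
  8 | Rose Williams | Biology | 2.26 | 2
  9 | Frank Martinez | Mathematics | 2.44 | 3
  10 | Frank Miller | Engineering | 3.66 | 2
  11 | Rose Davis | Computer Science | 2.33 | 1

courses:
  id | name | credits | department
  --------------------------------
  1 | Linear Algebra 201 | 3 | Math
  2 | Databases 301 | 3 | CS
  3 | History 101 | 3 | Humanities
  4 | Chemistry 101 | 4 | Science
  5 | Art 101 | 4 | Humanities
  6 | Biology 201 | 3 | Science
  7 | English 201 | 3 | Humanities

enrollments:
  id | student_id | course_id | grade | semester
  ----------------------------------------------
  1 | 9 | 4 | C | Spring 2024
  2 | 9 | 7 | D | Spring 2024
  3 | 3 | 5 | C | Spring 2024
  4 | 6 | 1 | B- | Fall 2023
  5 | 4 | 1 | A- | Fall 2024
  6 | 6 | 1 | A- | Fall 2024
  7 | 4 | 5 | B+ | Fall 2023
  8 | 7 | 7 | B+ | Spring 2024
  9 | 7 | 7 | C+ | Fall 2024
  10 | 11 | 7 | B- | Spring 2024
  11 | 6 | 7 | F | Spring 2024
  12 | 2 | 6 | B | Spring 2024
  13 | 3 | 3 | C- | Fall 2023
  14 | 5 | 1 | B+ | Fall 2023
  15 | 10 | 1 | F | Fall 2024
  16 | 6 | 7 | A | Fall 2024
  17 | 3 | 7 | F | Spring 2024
SELECT id, course_id FROM enrollments WHERE course_id IN (SELECT id FROM courses WHERE credits >= 4)

Execution result:
id | course_id
1 | 4
3 | 5
7 | 5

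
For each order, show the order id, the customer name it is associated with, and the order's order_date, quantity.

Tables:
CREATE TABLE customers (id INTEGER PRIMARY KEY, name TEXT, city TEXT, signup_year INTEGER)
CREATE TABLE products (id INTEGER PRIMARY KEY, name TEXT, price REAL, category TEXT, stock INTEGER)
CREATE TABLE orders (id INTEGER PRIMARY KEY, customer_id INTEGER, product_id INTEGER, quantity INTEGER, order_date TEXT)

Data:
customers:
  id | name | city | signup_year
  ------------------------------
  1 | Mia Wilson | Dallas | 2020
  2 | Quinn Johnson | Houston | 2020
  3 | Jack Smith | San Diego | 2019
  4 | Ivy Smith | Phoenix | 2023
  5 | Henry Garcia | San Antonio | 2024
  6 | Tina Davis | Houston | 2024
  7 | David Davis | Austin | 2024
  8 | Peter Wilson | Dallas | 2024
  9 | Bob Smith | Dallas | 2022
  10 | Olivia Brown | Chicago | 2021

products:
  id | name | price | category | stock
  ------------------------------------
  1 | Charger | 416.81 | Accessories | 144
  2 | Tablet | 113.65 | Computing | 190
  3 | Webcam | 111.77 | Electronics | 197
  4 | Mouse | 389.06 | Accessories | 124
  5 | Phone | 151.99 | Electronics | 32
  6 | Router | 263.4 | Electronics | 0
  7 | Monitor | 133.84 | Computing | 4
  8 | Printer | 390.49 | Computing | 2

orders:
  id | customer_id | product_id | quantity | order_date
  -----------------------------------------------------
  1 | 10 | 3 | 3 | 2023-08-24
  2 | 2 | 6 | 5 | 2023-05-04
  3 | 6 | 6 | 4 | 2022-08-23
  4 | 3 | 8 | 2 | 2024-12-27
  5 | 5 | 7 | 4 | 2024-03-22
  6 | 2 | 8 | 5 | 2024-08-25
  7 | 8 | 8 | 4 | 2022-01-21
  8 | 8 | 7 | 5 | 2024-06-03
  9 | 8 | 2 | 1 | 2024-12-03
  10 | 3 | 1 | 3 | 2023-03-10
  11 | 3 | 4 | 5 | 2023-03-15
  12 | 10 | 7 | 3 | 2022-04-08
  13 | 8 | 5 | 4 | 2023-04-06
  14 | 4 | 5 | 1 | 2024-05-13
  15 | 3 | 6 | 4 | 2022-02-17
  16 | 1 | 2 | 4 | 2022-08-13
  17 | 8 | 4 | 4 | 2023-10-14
SELECT c.id, p.name AS customer, c.order_date, c.quantity FROM orders c JOIN customers p ON c.customer_id = p.id

Execution result:
id | customer | order_date | quantity
1 | Olivia Brown | 2023-08-24 | 3
2 | Quinn Johnson | 2023-05-04 | 5
3 | Tina Davis | 2022-08-23 | 4
4 | Jack Smith | 2024-12-27 | 2
5 | Henry Garcia | 2024-03-22 | 4
6 | Quinn Johnson | 2024-08-25 | 5
7 | Peter Wilson | 2022-01-21 | 4
8 | Peter Wilson | 2024-06-03 | 5
9 | Peter Wilson | 2024-12-03 | 1
10 | Jack Smith | 2023-03-10 | 3
11 | Jack Smith | 2023-03-15 | 5
12 | Olivia Brown | 2022-04-08 | 3
13 | Peter Wilson | 2023-04-06 | 4
14 | Ivy Smith | 2024-05-13 | 1
15 | Jack Smith | 2022-02-17 | 4
16 | Mia Wilson | 2022-08-13 | 4
17 | Peter Wilson | 2023-10-14 | 4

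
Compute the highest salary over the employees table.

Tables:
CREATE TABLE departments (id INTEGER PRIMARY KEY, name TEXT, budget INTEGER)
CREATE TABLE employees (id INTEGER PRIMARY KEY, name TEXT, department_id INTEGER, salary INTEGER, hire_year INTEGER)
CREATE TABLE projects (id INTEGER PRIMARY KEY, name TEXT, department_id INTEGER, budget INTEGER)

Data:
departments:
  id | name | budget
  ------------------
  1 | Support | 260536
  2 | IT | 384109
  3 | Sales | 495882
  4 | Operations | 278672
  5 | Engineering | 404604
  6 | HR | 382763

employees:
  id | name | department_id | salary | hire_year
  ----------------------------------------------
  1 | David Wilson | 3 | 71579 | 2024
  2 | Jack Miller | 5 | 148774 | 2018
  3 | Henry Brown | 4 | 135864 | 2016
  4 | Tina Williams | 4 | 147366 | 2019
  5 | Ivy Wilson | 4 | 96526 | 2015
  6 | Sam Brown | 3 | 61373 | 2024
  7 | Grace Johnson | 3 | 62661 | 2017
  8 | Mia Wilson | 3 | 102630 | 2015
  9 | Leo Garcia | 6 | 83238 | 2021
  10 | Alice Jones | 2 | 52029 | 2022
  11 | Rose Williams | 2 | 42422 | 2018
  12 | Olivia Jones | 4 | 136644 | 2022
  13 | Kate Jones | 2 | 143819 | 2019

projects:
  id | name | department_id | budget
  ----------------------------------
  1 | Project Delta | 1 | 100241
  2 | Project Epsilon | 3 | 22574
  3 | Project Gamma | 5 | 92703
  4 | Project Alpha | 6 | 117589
SELECT MAX(salary) FROM employees

Execution result:
148774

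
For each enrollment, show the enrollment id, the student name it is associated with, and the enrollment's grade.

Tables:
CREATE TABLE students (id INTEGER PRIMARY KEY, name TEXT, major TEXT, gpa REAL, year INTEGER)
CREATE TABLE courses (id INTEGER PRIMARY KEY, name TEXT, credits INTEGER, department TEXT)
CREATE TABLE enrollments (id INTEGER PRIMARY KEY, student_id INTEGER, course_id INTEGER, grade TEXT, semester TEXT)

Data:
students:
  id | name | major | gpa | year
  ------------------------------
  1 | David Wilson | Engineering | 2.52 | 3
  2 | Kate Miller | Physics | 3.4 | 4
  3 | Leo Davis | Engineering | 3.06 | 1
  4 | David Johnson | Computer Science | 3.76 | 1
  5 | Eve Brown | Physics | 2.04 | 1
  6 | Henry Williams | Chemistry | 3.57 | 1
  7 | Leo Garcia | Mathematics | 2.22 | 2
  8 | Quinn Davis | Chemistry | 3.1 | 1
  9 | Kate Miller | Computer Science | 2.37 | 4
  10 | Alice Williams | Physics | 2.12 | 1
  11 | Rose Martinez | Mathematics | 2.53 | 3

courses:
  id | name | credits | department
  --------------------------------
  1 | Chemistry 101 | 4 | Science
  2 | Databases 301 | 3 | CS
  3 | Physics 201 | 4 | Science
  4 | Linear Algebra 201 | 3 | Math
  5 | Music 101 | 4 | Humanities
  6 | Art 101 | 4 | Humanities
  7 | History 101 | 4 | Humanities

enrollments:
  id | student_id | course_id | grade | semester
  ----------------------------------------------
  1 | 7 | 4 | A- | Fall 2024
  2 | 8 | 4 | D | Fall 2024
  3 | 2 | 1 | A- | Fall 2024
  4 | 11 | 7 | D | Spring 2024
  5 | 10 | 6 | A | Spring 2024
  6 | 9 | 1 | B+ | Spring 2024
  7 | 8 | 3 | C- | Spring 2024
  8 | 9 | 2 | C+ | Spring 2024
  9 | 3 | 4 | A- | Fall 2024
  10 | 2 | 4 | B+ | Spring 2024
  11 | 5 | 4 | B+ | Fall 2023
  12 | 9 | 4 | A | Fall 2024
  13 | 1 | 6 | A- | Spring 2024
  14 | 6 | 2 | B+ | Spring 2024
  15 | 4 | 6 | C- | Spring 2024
SELECT c.id, p.name AS student, c.grade FROM enrollments c JOIN students p ON c.student_id = p.id

Execution result:
id | student | grade
1 | Leo Garcia | A-
2 | Quinn Davis | D
3 | Kate Miller | A-
4 | Rose Martinez | D
5 | Alice Williams | A
6 | Kate Miller | B+
7 | Quinn Davis | C-
8 | Kate Miller | C+
9 | Leo Davis | A-
10 | Kate Miller | B+
11 | Eve Brown | B+
12 | Kate Miller | A
13 | David Wilson | A-
14 | Henry Williams | B+
15 | David Johnson | C-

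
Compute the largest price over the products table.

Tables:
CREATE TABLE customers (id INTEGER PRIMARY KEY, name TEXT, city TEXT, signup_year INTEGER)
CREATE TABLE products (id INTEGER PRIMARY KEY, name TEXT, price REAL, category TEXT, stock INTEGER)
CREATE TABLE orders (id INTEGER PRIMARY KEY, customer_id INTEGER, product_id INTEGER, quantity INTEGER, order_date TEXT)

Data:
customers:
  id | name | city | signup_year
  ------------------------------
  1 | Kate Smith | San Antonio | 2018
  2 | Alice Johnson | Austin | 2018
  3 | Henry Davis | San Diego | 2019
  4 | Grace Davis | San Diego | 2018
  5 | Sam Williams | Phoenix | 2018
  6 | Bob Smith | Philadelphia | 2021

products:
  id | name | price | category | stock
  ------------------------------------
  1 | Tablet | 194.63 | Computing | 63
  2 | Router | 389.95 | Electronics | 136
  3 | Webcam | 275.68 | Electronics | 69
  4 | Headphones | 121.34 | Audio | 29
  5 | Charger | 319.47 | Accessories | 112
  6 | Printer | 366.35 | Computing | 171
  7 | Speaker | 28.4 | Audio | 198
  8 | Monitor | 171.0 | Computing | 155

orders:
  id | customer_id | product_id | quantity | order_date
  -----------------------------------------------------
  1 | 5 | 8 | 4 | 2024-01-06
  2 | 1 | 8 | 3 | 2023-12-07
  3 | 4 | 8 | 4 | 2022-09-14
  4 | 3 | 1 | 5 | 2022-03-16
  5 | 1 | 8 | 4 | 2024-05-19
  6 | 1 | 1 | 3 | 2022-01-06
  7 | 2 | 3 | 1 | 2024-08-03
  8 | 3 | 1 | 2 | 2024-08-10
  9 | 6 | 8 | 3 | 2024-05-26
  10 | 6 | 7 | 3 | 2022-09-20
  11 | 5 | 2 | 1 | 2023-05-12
SELECT MAX(price) FROM products

Execution result:
389.95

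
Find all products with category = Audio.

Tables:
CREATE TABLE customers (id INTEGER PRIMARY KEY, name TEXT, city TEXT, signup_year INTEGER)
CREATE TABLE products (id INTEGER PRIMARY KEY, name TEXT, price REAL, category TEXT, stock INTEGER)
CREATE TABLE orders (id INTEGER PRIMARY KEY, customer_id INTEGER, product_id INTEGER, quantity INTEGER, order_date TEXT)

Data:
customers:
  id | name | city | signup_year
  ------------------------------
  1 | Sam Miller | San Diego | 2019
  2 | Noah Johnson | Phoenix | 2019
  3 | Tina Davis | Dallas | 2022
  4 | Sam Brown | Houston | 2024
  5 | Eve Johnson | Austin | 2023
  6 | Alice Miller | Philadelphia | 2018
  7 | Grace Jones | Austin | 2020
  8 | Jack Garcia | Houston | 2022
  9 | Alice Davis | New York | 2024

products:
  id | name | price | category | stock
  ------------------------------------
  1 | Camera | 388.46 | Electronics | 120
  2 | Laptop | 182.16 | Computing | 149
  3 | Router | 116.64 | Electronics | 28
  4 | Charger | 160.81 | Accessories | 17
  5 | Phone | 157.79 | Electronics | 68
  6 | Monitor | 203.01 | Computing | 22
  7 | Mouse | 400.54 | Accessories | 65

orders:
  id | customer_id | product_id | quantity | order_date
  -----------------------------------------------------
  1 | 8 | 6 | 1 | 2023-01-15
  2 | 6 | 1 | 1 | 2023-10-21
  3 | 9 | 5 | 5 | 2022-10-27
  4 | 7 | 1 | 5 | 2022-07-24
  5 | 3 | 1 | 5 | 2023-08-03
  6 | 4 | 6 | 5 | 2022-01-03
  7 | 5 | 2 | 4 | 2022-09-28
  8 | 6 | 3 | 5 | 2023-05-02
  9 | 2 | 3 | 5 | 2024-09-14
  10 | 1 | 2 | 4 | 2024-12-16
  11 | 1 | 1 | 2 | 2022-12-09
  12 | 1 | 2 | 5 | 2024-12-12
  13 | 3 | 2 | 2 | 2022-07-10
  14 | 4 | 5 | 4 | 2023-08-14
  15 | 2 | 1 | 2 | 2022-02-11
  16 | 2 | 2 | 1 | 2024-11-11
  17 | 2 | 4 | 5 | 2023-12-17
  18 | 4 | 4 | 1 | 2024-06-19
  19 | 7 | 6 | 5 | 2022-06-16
SELECT name, category FROM products WHERE category = 'Audio'

Execution result:
(no rows)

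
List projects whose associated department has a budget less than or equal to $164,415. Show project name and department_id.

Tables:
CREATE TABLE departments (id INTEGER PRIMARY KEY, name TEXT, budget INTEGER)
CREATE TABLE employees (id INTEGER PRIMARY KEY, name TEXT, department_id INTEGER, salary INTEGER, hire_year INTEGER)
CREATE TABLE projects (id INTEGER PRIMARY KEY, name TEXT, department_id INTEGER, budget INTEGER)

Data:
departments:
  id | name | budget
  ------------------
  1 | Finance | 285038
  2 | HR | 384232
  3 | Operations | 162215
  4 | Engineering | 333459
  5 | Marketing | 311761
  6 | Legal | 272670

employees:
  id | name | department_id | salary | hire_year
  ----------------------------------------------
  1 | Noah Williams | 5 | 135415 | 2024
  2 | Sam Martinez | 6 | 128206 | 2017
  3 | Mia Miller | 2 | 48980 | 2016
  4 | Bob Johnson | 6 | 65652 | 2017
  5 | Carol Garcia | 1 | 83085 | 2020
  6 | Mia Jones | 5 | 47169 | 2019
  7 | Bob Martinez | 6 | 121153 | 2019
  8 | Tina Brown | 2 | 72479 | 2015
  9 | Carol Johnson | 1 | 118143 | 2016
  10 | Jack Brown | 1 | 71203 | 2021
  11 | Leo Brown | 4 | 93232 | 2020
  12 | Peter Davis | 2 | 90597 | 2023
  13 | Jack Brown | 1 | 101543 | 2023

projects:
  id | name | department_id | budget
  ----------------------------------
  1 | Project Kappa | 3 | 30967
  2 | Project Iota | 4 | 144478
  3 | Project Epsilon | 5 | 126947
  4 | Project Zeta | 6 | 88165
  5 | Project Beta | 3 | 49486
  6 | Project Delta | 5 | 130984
SELECT name, department_id FROM projects WHERE department_id IN (SELECT id FROM departments WHERE budget <= 164415)

Execution result:
name | department_id
Project Kappa | 3
Project Beta | 3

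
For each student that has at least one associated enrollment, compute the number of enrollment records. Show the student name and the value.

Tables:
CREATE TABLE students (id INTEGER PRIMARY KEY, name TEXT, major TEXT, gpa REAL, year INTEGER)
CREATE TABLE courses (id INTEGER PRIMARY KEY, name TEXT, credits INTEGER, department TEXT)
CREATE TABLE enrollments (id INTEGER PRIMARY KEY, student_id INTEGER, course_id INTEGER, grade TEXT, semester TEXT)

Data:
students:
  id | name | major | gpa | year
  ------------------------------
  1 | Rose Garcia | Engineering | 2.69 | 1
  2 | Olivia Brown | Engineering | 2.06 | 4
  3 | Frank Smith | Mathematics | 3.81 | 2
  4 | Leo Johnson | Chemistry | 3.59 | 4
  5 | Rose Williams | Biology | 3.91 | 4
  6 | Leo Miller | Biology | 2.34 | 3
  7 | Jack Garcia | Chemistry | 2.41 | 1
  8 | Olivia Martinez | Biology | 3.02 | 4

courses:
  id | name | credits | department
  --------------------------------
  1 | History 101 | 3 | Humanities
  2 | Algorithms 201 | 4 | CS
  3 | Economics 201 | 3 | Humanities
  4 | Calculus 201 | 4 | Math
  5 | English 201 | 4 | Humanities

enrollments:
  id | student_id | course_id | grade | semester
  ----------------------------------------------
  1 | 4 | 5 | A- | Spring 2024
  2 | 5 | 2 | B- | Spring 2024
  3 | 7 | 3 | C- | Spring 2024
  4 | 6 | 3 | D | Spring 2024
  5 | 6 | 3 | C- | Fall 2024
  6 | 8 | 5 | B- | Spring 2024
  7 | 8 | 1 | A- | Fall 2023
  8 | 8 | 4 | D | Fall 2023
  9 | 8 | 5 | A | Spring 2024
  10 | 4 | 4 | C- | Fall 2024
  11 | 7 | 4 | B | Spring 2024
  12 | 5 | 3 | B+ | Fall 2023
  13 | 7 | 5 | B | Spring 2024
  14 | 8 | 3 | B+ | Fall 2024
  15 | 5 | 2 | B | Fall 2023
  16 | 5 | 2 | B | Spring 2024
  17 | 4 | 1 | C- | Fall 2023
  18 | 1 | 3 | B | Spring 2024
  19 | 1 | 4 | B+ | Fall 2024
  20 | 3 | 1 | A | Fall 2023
SELECT p.name, COUNT(*) AS n FROM enrollments c JOIN students p ON c.student_id = p.id GROUP BY p.id, p.name

Execution result:
name | n
Rose Garcia | 2
Frank Smith | 1
Leo Johnson | 3
Rose Williams | 4
Leo Miller | 2
Jack Garcia | 3
Olivia Martinez | 5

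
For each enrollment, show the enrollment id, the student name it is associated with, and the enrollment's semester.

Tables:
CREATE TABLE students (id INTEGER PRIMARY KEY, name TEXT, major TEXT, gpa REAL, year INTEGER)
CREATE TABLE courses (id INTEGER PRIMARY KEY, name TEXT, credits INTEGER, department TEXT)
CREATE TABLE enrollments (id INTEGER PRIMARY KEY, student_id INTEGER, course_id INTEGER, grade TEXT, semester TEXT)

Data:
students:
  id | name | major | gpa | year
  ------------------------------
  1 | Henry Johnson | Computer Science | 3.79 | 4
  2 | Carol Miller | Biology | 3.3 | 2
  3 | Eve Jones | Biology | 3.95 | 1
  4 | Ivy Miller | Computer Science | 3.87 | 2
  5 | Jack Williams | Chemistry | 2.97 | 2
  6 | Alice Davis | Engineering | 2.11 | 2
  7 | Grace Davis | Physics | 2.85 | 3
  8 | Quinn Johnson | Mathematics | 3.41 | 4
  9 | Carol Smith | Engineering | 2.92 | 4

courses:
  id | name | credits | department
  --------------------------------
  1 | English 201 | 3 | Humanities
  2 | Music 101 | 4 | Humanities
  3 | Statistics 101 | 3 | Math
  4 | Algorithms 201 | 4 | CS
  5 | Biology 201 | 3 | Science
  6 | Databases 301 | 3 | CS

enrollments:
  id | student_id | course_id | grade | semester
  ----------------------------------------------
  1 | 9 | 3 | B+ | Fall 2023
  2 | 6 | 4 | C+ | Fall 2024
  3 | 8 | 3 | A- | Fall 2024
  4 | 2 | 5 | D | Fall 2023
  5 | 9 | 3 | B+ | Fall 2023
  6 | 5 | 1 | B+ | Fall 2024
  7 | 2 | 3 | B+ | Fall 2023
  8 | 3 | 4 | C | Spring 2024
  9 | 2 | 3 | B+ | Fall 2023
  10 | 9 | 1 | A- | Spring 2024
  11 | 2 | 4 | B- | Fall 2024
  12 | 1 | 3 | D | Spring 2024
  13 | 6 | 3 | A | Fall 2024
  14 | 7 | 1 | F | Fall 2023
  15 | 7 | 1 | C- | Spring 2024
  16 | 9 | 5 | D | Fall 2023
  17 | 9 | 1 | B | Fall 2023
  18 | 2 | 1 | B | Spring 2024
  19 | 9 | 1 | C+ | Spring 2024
SELECT c.id, p.name AS student, c.semester FROM enrollments c JOIN students p ON c.student_id = p.id

Execution result:
id | student | semester
1 | Carol Smith | Fall 2023
2 | Alice Davis | Fall 2024
3 | Quinn Johnson | Fall 2024
4 | Carol Miller | Fall 2023
5 | Carol Smith | Fall 2023
6 | Jack Williams | Fall 2024
7 | Carol Miller | Fall 2023
8 | Eve Jones | Spring 2024
9 | Carol Miller | Fall 2023
10 | Carol Smith | Spring 2024
11 | Carol Miller | Fall 2024
12 | Henry Johnson | Spring 2024
13 | Alice Davis | Fall 2024
14 | Grace Davis | Fall 2023
15 | Grace Davis | Spring 2024
16 | Carol Smith | Fall 2023
17 | Carol Smith | Fall 2023
18 | Carol Miller | Spring 2024
19 | Carol Smith | Spring 2024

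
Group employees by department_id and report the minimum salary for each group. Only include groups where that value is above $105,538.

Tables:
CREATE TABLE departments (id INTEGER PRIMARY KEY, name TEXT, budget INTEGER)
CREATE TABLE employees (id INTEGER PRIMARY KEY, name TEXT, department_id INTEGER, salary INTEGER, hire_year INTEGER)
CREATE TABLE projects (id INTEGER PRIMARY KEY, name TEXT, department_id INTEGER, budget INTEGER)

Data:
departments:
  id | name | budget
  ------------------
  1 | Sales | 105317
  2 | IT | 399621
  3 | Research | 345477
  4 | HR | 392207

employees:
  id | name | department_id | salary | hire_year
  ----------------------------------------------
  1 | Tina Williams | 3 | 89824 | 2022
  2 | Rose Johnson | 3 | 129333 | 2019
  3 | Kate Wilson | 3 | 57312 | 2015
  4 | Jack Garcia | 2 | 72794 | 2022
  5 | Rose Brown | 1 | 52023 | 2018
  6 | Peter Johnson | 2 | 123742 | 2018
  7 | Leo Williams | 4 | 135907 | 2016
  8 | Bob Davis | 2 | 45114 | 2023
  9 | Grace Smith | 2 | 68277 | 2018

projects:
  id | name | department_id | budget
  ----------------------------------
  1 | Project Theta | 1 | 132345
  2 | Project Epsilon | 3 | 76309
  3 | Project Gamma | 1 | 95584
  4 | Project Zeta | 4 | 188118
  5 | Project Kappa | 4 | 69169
SELECT department_id, MIN(salary) AS min_salary FROM employees GROUP BY department_id HAVING MIN(salary) > 105538

Execution result:
department_id | min_salary
4 | 135907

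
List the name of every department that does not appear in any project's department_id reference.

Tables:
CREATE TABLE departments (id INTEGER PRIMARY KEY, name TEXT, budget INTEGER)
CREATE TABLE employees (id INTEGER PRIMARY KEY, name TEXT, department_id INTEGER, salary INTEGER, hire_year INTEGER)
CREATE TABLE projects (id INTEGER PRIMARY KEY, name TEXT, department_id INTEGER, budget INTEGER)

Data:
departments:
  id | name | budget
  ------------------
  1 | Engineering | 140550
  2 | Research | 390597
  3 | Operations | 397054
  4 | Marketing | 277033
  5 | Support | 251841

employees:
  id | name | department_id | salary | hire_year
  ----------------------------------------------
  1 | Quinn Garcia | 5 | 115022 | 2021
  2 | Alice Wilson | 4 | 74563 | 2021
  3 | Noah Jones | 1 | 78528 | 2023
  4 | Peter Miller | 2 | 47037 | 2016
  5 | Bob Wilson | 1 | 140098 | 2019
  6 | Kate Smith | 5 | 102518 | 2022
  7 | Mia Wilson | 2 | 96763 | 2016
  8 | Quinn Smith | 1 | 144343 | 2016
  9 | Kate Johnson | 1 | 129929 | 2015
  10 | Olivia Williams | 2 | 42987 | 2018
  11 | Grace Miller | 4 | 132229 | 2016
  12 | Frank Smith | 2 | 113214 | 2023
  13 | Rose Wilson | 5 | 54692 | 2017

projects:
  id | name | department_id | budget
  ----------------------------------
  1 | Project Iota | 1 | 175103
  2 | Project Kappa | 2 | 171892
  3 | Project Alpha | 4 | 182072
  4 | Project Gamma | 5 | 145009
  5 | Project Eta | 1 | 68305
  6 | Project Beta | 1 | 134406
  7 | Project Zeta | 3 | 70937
SELECT p.name FROM departments p LEFT JOIN projects c ON c.department_id = p.id WHERE c.id IS NULL

Execution result:
(no rows)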